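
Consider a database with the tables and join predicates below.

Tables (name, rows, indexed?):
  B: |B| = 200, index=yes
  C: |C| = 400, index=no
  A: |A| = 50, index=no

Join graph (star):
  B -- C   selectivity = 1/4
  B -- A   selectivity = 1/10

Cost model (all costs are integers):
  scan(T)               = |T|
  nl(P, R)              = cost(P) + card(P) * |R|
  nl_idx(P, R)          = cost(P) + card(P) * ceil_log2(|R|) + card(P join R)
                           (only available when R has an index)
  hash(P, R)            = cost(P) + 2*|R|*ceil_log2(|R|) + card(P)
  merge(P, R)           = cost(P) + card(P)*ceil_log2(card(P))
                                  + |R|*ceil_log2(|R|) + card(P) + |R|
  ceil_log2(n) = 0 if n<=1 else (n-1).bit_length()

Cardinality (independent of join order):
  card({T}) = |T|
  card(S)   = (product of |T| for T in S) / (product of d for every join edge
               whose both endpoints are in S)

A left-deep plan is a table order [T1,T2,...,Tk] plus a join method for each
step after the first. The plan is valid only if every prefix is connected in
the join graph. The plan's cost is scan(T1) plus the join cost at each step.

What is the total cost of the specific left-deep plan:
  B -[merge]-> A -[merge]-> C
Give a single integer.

17350

step 1: scan B: cost=200, card=200
step 2: join A via merge
    card(P join A) = 200*50/(10) = 1000
    cost = 200 + 200*8 + 50*6 + 200 + 50 = 2350
step 3: join C via merge
    card(P join C) = 1000*400/(4) = 100000
    cost = 2350 + 1000*10 + 400*9 + 1000 + 400 = 17350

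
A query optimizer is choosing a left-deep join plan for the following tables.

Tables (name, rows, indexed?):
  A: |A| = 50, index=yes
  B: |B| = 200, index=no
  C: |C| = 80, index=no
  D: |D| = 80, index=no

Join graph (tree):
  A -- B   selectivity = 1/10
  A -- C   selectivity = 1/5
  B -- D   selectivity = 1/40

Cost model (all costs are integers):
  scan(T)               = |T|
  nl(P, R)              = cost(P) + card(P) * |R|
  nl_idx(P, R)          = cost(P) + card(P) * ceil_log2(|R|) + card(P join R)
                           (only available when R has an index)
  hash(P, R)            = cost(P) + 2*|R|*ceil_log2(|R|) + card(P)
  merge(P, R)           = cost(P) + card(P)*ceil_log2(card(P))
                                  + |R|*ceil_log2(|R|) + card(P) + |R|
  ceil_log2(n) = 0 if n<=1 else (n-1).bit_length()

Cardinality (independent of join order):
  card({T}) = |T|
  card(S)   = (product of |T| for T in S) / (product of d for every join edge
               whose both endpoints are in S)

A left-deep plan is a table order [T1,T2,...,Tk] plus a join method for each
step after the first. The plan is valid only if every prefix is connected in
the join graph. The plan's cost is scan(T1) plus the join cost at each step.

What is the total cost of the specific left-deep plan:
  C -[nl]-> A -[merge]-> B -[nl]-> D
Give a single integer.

1294680

step 1: scan C: cost=80, card=80
step 2: join A via nl
    card(P join A) = 80*50/(5) = 800
    cost = 80 + 80*50 = 4080
step 3: join B via merge
    card(P join B) = 800*200/(10) = 16000
    cost = 4080 + 800*10 + 200*8 + 800 + 200 = 14680
step 4: join D via nl
    card(P join D) = 16000*80/(40) = 32000
    cost = 14680 + 16000*80 = 1294680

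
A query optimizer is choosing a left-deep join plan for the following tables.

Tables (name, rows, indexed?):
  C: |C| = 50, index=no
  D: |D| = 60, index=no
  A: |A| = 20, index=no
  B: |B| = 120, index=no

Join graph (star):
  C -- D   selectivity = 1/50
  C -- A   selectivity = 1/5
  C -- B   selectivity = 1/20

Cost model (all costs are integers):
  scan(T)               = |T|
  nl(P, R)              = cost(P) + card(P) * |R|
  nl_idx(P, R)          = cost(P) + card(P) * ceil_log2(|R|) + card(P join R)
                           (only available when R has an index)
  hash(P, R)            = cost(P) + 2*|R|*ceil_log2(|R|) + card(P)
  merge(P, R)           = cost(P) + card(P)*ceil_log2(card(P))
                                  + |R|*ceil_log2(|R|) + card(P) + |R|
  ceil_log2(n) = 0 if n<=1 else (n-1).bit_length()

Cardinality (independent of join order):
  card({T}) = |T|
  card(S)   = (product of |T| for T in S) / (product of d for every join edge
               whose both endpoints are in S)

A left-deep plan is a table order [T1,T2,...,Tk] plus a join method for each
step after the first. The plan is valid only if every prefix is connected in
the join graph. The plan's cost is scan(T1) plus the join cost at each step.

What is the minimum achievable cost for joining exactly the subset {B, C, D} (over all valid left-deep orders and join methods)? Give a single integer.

1860

Selinger DP over subsets of {B,C,D}:
  {C}: scan cost=50, card=50
  {D}: scan cost=60, card=60
  {B}: scan cost=120, card=120
  {CD}: card=60; try (C,hash)→720, (D,hash)→820, (D,merge)→820, (C,merge)→830, (D,nl)→3050, (C,nl)→3060; best=720 via (C,hash)
  {BC}: card=300; try (C,hash)→840, (B,merge)→1360, (C,merge)→1430, (B,hash)→1780, (B,nl)→6050, (C,nl)→6120; best=840 via (C,hash)
  {BCD}: card=360; try (D,hash)→1860, (B,merge)→2100, (B,hash)→2460, (D,merge)→4260, (B,nl)→7920, (D,nl)→18840; best=1860 via (D,hash)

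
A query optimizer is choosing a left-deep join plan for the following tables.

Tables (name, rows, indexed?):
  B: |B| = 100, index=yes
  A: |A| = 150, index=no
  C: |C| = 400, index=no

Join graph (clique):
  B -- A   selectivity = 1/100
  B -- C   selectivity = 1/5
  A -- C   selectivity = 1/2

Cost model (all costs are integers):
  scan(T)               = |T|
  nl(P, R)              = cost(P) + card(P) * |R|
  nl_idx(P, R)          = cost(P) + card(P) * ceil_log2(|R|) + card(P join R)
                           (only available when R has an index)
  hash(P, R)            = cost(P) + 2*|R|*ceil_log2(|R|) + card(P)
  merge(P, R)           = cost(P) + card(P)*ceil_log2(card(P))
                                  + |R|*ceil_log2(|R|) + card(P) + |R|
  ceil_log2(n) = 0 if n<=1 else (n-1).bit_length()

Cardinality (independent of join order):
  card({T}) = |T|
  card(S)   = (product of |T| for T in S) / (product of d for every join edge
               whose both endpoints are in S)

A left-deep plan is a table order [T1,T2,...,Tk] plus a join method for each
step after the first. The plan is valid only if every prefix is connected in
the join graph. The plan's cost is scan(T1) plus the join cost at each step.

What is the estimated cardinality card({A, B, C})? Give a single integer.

Tables in S: A(150), B(100), C(400)
Edges inside S: B-A(d=100), B-C(d=5), A-C(d=2)
numerator = 150 * 100 * 400 = 6000000
denominator = 100 * 5 * 2 = 1000
card(S) = 6000000 / 1000 = 6000

6000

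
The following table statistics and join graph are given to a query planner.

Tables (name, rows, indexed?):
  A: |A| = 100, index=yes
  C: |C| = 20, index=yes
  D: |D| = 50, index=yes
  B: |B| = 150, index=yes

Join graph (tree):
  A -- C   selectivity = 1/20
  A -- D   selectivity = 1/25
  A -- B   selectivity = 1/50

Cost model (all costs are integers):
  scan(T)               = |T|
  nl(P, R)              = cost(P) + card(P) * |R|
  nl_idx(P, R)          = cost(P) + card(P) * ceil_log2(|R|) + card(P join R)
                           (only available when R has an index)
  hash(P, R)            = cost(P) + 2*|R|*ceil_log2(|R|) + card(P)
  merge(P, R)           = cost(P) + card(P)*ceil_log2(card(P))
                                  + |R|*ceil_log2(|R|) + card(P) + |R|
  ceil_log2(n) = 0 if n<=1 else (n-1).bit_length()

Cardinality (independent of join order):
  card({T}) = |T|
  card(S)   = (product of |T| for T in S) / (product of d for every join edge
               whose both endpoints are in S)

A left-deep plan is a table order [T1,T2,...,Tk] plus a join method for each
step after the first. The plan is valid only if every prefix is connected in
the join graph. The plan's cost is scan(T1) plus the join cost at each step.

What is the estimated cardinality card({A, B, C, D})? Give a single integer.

600

Tables in S: A(100), B(150), C(20), D(50)
Edges inside S: A-C(d=20), A-D(d=25), A-B(d=50)
numerator = 100 * 150 * 20 * 50 = 15000000
denominator = 20 * 25 * 50 = 25000
card(S) = 15000000 / 25000 = 600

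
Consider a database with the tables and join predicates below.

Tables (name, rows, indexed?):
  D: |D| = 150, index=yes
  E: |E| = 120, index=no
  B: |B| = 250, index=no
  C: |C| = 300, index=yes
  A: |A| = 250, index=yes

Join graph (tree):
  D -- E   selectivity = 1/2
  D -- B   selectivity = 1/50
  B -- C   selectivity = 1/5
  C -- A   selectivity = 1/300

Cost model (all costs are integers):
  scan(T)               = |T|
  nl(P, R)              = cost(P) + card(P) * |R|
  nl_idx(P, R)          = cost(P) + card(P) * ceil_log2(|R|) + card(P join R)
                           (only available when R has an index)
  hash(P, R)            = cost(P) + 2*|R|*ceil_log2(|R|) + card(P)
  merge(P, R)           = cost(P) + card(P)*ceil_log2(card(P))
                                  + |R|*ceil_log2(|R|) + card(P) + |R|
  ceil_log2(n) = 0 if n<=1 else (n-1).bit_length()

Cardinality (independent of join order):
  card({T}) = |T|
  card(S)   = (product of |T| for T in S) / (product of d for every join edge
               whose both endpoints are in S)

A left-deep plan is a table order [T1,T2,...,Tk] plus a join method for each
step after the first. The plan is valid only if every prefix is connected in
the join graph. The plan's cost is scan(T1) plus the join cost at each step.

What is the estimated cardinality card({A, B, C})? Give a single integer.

Tables in S: A(250), B(250), C(300)
Edges inside S: B-C(d=5), C-A(d=300)
numerator = 250 * 250 * 300 = 18750000
denominator = 5 * 300 = 1500
card(S) = 18750000 / 1500 = 12500

12500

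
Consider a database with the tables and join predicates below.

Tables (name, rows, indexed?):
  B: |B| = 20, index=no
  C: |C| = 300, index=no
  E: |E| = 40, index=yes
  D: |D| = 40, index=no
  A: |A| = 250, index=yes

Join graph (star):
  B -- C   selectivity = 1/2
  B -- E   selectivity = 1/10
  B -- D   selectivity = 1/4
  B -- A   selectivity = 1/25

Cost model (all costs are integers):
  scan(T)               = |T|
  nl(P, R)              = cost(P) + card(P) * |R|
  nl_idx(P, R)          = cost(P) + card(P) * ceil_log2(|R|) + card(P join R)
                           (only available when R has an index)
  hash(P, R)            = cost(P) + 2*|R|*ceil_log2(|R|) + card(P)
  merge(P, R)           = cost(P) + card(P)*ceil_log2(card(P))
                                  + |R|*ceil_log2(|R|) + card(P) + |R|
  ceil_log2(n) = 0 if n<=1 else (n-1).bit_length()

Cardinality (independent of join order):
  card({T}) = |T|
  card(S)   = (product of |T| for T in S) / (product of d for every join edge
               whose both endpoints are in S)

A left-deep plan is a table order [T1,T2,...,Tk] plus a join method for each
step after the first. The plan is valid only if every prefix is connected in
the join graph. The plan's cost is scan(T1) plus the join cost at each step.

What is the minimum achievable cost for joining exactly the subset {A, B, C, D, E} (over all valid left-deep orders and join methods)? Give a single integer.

Selinger DP over subsets of {A,B,C,D,E}:
  {B}: scan cost=20, card=20
  {C}: scan cost=300, card=300
  {E}: scan cost=40, card=40
  {D}: scan cost=40, card=40
  {A}: scan cost=250, card=250
  {BC}: card=3000; try (B,hash)→800, (C,merge)→3140, (B,merge)→3420, (C,hash)→5440, (C,nl)→6020, (B,nl)→6300; best=800 via (B,hash)
  {BE}: card=80; try (E,nl_idx)→220, (B,hash)→280, (E,merge)→420, (B,merge)→440, (E,hash)→520, (E,nl)→820 …(+1); best=220 via (E,nl_idx)
  {BD}: card=200; try (B,hash)→280, (D,merge)→420, (B,merge)→440, (D,hash)→520, (D,nl)→820, (B,nl)→840; best=280 via (B,hash)
  {AB}: card=200; try (A,nl_idx)→380, (B,hash)→700, (A,merge)→2390, (B,merge)→2620, (A,hash)→4040, (A,nl)→5020 …(+1); best=380 via (A,nl_idx)
  {BCE}: card=12000; try (C,merge)→3860, (E,hash)→4280, (C,hash)→5700, (C,nl)→24220, (E,nl_idx)→30800, (E,merge)→40080 …(+1); best=3860 via (C,merge)
  {BCD}: card=30000; try (D,hash)→4280, (C,merge)→5080, (C,hash)→5880, (D,merge)→40080, (C,nl)→60280, (D,nl)→120800; best=4280 via (D,hash)
  {ABC}: card=30000; try (C,merge)→5180, (C,hash)→5980, (A,hash)→7800, (A,merge)→42050, (A,nl_idx)→54800, (C,nl)→60380 …(+1); best=5180 via (C,merge)
  {BDE}: card=800; try (D,hash)→780, (E,hash)→960, (D,merge)→1140, (E,nl_idx)→2280, (E,merge)→2360, (D,nl)→3420 …(+1); best=780 via (D,hash)
  {ABE}: card=800; try (E,hash)→1060, (A,nl_idx)→1660, (E,nl_idx)→2380, (E,merge)→2460, (A,merge)→3110, (A,hash)→4300 …(+2); best=1060 via (E,hash)
  {ABD}: card=2000; try (D,hash)→1060, (D,merge)→2460, (A,nl_idx)→3880, (A,merge)→4330, (A,hash)→4480, (D,nl)→8380 …(+1); best=1060 via (D,hash)
  {BCDE}: card=120000; try (C,hash)→6980, (C,merge)→12580, (D,hash)→16340, (E,hash)→34760, (D,merge)→184140, (C,nl)→240780 …(+4); best=6980 via (C,hash)
  {ABCE}: card=120000; try (C,hash)→7260, (C,merge)→12860, (A,hash)→19860, (E,hash)→35660, (A,merge)→186110, (A,nl_idx)→219860 …(+5); best=7260 via (C,hash)
  {ABCD}: card=300000; try (C,hash)→8460, (C,merge)→28060, (D,hash)→35660, (A,hash)→38280, (D,merge)→485460, (A,merge)→486530 …(+4); best=8460 via (C,hash)
  {ABDE}: card=8000; try (D,hash)→2340, (E,hash)→3540, (A,hash)→5580, (D,merge)→10140, (A,merge)→11830, (A,nl_idx)→15180 …(+5); best=2340 via (D,hash)
  {ABCDE}: card=1200000; try (C,hash)→15740, (C,merge)→117340, (D,hash)→127740, (A,hash)→130980, (E,hash)→308940, (A,nl_idx)→2166980 …(+8); best=15740 via (C,hash)

15740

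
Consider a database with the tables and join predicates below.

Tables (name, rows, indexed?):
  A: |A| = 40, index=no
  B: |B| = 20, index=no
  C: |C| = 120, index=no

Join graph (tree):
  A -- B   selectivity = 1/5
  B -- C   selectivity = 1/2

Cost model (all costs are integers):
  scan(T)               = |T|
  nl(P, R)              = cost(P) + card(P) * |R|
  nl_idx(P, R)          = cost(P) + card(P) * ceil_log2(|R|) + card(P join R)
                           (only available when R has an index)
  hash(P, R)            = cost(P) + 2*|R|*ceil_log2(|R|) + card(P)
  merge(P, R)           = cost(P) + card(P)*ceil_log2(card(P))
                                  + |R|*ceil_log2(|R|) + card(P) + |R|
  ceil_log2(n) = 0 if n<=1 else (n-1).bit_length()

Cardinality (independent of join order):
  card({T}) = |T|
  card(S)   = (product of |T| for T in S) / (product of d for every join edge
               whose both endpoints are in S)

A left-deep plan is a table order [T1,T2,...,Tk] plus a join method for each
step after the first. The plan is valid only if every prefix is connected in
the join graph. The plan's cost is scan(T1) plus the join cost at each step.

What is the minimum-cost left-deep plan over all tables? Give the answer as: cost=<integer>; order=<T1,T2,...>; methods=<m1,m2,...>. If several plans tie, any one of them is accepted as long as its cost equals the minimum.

cost=2120; order=A,B,C; methods=hash,hash

Selinger DP (subsets sized 1..n):
  {A}: scan cost=40, card=40
  {B}: scan cost=20, card=20
  {C}: scan cost=120, card=120
  {AB}: card=160; try (B,hash)→280, (A,merge)→420, (B,merge)→440, (A,hash)→520, (A,nl)→820, (B,nl)→840; best=280 via (B,hash)
  {BC}: card=1200; try (B,hash)→440, (C,merge)→1100, (B,merge)→1200, (C,hash)→1720, (C,nl)→2420, (B,nl)→2520; best=440 via (B,hash)
  {ABC}: card=9600; try (C,hash)→2120, (A,hash)→2120, (C,merge)→2680, (A,merge)→15120, (C,nl)→19480, (A,nl)→48440; best=2120 via (C,hash)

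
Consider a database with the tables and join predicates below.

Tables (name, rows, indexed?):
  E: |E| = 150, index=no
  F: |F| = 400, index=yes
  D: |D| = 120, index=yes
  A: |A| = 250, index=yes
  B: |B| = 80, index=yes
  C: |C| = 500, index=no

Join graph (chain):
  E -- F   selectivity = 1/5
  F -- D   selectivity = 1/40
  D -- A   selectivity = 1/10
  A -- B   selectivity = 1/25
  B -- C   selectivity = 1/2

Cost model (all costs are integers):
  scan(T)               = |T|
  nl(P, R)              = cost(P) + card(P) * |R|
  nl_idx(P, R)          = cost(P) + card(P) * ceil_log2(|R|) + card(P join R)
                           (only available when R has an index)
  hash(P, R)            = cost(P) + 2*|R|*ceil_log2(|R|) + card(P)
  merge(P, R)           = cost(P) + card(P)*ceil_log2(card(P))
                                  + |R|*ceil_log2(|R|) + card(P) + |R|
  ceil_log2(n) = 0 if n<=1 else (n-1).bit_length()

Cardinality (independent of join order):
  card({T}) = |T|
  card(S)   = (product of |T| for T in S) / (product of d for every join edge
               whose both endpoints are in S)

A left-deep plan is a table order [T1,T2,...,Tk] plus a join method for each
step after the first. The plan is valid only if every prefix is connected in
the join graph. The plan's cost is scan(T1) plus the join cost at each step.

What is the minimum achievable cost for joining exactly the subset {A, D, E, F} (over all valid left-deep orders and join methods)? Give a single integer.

Selinger DP over subsets of {A,D,E,F}:
  {E}: scan cost=150, card=150
  {F}: scan cost=400, card=400
  {D}: scan cost=120, card=120
  {A}: scan cost=250, card=250
  {EF}: card=12000; try (E,hash)→3200, (F,merge)→5500, (E,merge)→5750, (F,hash)→7500, (F,nl_idx)→13500, (F,nl)→60150 …(+1); best=3200 via (E,hash)
  {DF}: card=1200; try (F,nl_idx)→2400, (D,hash)→2480, (D,nl_idx)→4400, (F,merge)→5080, (D,merge)→5360, (F,hash)→7440 …(+2); best=2400 via (F,nl_idx)
  {AD}: card=3000; try (D,hash)→2180, (A,merge)→3330, (D,merge)→3460, (A,nl_idx)→4080, (A,hash)→4240, (D,nl_idx)→5000 …(+2); best=2180 via (D,hash)
  {DEF}: card=36000; try (E,hash)→6000, (D,hash)→16880, (E,merge)→18150, (D,nl_idx)→123200, (E,nl)→182400, (D,merge)→184160 …(+1); best=6000 via (E,hash)
  {ADF}: card=30000; try (A,hash)→7600, (F,hash)→12380, (A,merge)→19050, (A,nl_idx)→42000, (F,merge)→45180, (F,nl_idx)→59180 …(+2); best=7600 via (A,hash)
  {ADEF}: card=900000; try (E,hash)→40000, (A,hash)→46000, (E,merge)→488950, (A,merge)→620250, (A,nl_idx)→1194000, (E,nl)→4507600 …(+1); best=40000 via (E,hash)

40000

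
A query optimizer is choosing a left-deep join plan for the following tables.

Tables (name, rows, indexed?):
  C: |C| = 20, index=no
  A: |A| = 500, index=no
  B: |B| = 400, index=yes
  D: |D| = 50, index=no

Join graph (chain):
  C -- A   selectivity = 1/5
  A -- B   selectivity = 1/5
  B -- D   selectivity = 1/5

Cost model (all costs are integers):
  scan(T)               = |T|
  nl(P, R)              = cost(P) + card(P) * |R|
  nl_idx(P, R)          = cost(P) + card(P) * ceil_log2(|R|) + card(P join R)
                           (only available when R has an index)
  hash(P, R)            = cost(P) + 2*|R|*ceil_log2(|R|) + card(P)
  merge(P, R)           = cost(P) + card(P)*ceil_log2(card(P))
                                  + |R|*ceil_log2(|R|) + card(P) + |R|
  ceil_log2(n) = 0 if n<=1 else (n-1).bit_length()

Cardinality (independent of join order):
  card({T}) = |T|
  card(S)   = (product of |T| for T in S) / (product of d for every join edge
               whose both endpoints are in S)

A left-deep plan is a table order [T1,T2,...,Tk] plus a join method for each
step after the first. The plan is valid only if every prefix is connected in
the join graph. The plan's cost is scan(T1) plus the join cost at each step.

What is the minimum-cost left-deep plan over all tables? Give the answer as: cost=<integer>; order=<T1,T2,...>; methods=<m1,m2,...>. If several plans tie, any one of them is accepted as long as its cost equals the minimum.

cost=171000; order=A,C,B,D; methods=hash,hash,hash

Selinger DP (subsets sized 1..n):
  {C}: scan cost=20, card=20
  {A}: scan cost=500, card=500
  {B}: scan cost=400, card=400
  {D}: scan cost=50, card=50
  {AC}: card=2000; try (C,hash)→1200, (A,merge)→5140, (C,merge)→5620, (A,hash)→9040, (A,nl)→10020, (C,nl)→10500; best=1200 via (C,hash)
  {AB}: card=40000; try (B,hash)→8200, (A,merge)→9400, (B,merge)→9500, (A,hash)→9800, (B,nl_idx)→45000, (A,nl)→200400 …(+1); best=8200 via (B,hash)
  {BD}: card=4000; try (D,hash)→1400, (B,merge)→4400, (B,nl_idx)→4500, (D,merge)→4750, (B,hash)→7300, (B,nl)→20050 …(+1); best=1400 via (D,hash)
  {ABC}: card=160000; try (B,hash)→10400, (B,merge)→29200, (C,hash)→48400, (B,nl_idx)→179200, (C,merge)→688320, (B,nl)→801200 …(+1); best=10400 via (B,hash)
  {ABD}: card=400000; try (A,hash)→14400, (D,hash)→48800, (A,merge)→58400, (D,merge)→688550, (A,nl)→2001400, (D,nl)→2008200; best=14400 via (A,hash)
  {ABCD}: card=1600000; try (D,hash)→171000, (C,hash)→414600, (D,merge)→3050750, (D,nl)→8010400, (C,nl)→8014400, (C,merge)→8014520; best=171000 via (D,hash)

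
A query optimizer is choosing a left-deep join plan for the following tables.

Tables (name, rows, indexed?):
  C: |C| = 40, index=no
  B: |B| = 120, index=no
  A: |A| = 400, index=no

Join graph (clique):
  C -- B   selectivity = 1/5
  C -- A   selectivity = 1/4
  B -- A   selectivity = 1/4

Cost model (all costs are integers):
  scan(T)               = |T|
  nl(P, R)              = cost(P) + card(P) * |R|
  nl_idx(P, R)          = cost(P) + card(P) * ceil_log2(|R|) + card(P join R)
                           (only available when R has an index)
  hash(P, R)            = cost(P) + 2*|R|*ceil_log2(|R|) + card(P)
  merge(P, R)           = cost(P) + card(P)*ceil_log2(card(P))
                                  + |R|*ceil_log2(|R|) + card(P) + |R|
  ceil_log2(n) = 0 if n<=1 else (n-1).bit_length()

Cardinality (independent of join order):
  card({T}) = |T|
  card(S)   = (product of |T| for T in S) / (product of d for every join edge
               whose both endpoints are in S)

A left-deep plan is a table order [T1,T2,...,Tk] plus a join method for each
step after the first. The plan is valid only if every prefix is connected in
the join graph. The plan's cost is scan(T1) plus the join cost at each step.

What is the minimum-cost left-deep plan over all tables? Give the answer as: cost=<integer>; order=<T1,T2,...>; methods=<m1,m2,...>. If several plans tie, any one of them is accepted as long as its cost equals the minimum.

Selinger DP (subsets sized 1..n):
  {C}: scan cost=40, card=40
  {B}: scan cost=120, card=120
  {A}: scan cost=400, card=400
  {BC}: card=960; try (C,hash)→720, (B,merge)→1280, (C,merge)→1360, (B,hash)→1760, (B,nl)→4840, (C,nl)→4920; best=720 via (C,hash)
  {AC}: card=4000; try (C,hash)→1280, (A,merge)→4320, (C,merge)→4680, (A,hash)→7280, (A,nl)→16040, (C,nl)→16400; best=1280 via (C,hash)
  {AB}: card=12000; try (B,hash)→2480, (A,merge)→5080, (B,merge)→5360, (A,hash)→7440, (A,nl)→48120, (B,nl)→48400; best=2480 via (B,hash)
  {ABC}: card=24000; try (B,hash)→6960, (A,hash)→8880, (C,hash)→14960, (A,merge)→15280, (B,merge)→54240, (C,merge)→182760 …(+3); best=6960 via (B,hash)

cost=6960; order=A,C,B; methods=hash,hash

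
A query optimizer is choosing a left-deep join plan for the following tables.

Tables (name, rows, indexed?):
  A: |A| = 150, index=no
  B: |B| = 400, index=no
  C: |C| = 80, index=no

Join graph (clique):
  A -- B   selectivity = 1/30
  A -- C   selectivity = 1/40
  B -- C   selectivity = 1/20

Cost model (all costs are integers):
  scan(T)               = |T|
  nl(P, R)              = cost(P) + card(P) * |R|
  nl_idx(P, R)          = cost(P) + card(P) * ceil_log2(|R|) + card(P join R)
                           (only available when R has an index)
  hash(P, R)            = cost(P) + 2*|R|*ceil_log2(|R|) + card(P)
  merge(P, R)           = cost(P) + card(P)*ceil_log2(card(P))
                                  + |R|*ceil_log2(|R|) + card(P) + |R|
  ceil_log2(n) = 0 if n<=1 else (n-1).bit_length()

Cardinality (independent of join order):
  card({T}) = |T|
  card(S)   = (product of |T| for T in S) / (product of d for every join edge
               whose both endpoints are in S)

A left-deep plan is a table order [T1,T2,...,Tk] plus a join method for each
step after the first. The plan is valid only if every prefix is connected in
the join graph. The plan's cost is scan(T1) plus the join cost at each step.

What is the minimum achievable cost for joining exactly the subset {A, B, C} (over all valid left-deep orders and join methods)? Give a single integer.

Selinger DP over subsets of {A,B,C}:
  {A}: scan cost=150, card=150
  {B}: scan cost=400, card=400
  {C}: scan cost=80, card=80
  {AB}: card=2000; try (A,hash)→3200, (B,merge)→5500, (A,merge)→5750, (B,hash)→7500, (B,nl)→60150, (A,nl)→60400; best=3200 via (A,hash)
  {AC}: card=300; try (C,hash)→1420, (A,merge)→2070, (C,merge)→2140, (A,hash)→2560, (A,nl)→12080, (C,nl)→12150; best=1420 via (C,hash)
  {BC}: card=1600; try (C,hash)→1920, (B,merge)→4720, (C,merge)→5040, (B,hash)→7360, (B,nl)→32080, (C,nl)→32400; best=1920 via (C,hash)
  {ABC}: card=200; try (A,hash)→5920, (C,hash)→6320, (B,merge)→8420, (B,hash)→8920, (A,merge)→22470, (C,merge)→27840 …(+3); best=5920 via (A,hash)

5920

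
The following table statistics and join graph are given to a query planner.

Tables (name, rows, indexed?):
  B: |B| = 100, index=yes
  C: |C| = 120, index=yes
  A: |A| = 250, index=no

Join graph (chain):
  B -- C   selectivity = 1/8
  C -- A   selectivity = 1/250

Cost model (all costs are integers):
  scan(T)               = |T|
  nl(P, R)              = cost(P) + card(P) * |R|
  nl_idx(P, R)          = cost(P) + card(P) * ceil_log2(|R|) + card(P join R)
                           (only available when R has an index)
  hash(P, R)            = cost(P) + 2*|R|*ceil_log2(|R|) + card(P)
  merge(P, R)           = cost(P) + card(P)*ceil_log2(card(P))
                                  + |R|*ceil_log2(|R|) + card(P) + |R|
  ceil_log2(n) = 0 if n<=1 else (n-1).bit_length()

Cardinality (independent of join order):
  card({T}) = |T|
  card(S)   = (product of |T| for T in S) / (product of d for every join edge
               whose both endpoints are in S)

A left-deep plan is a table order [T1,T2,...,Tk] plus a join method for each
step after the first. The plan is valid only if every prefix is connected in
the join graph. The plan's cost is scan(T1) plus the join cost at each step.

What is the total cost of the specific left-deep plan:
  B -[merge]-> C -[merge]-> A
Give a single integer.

22110

step 1: scan B: cost=100, card=100
step 2: join C via merge
    card(P join C) = 100*120/(8) = 1500
    cost = 100 + 100*7 + 120*7 + 100 + 120 = 1860
step 3: join A via merge
    card(P join A) = 1500*250/(250) = 1500
    cost = 1860 + 1500*11 + 250*8 + 1500 + 250 = 22110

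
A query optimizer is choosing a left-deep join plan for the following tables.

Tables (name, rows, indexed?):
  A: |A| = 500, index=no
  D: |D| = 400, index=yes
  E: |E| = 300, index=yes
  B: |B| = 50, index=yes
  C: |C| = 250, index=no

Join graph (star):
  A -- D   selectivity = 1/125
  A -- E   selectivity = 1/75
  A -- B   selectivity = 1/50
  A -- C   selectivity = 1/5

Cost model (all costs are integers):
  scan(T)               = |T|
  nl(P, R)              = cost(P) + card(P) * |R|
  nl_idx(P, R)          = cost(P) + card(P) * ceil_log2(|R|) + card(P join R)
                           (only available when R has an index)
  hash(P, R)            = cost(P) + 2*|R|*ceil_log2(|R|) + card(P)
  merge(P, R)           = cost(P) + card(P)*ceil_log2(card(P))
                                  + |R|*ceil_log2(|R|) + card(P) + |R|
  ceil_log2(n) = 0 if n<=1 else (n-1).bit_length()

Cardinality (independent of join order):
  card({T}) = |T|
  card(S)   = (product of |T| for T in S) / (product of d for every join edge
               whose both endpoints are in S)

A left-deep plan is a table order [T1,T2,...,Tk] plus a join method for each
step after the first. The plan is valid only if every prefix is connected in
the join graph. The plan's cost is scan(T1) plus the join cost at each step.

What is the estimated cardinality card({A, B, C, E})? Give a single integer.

Tables in S: A(500), B(50), C(250), E(300)
Edges inside S: A-E(d=75), A-B(d=50), A-C(d=5)
numerator = 500 * 50 * 250 * 300 = 1875000000
denominator = 75 * 50 * 5 = 18750
card(S) = 1875000000 / 18750 = 100000

100000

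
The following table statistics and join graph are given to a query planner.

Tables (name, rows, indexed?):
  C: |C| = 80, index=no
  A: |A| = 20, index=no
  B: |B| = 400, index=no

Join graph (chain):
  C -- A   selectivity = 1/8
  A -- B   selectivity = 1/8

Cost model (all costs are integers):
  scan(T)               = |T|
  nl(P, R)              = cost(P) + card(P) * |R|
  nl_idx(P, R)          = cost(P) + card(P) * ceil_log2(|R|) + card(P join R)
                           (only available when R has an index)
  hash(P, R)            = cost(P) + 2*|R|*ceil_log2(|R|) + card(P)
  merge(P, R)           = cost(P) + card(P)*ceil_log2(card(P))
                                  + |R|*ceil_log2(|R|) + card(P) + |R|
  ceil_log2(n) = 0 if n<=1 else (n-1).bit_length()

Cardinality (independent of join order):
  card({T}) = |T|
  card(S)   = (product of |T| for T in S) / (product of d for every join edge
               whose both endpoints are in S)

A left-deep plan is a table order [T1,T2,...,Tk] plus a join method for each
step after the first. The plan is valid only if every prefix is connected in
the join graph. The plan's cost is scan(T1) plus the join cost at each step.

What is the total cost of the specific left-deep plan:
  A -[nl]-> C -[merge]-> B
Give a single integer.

7420

step 1: scan A: cost=20, card=20
step 2: join C via nl
    card(P join C) = 20*80/(8) = 200
    cost = 20 + 20*80 = 1620
step 3: join B via merge
    card(P join B) = 200*400/(8) = 10000
    cost = 1620 + 200*8 + 400*9 + 200 + 400 = 7420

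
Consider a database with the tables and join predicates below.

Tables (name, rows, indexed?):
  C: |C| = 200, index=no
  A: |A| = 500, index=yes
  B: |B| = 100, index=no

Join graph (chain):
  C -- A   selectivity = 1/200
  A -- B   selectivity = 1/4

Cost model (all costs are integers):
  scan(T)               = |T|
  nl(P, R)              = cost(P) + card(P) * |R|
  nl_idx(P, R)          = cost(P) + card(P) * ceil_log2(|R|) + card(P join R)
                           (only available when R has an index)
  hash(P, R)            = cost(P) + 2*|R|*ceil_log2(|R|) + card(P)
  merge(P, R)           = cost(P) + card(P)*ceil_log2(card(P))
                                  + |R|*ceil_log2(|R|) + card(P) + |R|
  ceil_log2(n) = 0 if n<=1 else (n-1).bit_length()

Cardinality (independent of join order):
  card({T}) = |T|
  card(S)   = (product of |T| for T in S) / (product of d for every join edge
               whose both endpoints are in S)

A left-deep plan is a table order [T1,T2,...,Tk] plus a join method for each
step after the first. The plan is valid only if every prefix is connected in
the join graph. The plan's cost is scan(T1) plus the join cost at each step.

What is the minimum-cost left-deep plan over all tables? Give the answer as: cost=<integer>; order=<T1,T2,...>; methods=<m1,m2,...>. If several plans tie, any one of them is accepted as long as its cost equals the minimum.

cost=4400; order=C,A,B; methods=nl_idx,hash

Selinger DP (subsets sized 1..n):
  {C}: scan cost=200, card=200
  {A}: scan cost=500, card=500
  {B}: scan cost=100, card=100
  {AC}: card=500; try (A,nl_idx)→2500, (C,hash)→4200, (A,merge)→7000, (C,merge)→7300, (A,hash)→9400, (A,nl)→100200 …(+1); best=2500 via (A,nl_idx)
  {AB}: card=12500; try (B,hash)→2400, (A,merge)→5900, (B,merge)→6300, (A,hash)→9200, (A,nl_idx)→13500, (A,nl)→50100 …(+1); best=2400 via (B,hash)
  {ABC}: card=12500; try (B,hash)→4400, (B,merge)→8300, (C,hash)→18100, (B,nl)→52500, (C,merge)→191700, (C,nl)→2502400; best=4400 via (B,hash)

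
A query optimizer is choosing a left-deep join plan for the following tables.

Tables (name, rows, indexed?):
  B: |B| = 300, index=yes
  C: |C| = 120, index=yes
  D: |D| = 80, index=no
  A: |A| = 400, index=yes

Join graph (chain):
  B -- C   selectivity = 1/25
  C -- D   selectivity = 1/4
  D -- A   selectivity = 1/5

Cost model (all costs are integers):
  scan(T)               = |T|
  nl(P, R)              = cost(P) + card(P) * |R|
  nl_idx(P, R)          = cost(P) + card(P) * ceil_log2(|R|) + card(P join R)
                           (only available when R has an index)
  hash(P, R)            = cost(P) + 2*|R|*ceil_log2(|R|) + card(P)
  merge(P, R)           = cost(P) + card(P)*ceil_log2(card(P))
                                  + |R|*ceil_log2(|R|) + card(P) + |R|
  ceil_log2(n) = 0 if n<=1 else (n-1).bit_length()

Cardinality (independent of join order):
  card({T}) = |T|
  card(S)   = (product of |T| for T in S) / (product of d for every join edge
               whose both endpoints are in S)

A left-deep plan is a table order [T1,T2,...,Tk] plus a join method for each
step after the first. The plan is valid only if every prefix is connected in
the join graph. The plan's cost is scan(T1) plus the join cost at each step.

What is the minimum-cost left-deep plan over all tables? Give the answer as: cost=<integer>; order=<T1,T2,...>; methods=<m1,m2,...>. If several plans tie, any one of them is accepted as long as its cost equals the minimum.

cost=40840; order=B,C,D,A; methods=hash,hash,hash

Selinger DP (subsets sized 1..n):
  {B}: scan cost=300, card=300
  {C}: scan cost=120, card=120
  {D}: scan cost=80, card=80
  {A}: scan cost=400, card=400
  {BC}: card=1440; try (C,hash)→2280, (B,nl_idx)→2640, (C,nl_idx)→3840, (B,merge)→4080, (C,merge)→4260, (B,hash)→5640 …(+2); best=2280 via (C,hash)
  {CD}: card=2400; try (D,hash)→1360, (C,merge)→1680, (D,merge)→1720, (C,hash)→1840, (C,nl_idx)→3040, (C,nl)→9680 …(+1); best=1360 via (D,hash)
  {AD}: card=6400; try (D,hash)→1920, (A,merge)→4720, (D,merge)→5040, (A,nl_idx)→7200, (A,hash)→7360, (A,nl)→32080 …(+1); best=1920 via (D,hash)
  {BCD}: card=28800; try (D,hash)→4840, (B,hash)→9160, (D,merge)→20200, (B,merge)→35560, (B,nl_idx)→51760, (D,nl)→117480 …(+1); best=4840 via (D,hash)
  {ACD}: card=192000; try (C,hash)→10000, (A,hash)→10960, (A,merge)→36560, (C,merge)→92480, (A,nl_idx)→214960, (C,nl_idx)→238720 …(+2); best=10000 via (C,hash)
  {ABCD}: card=2304000; try (A,hash)→40840, (B,hash)→207400, (A,merge)→469640, (A,nl_idx)→2568040, (B,merge)→3661000, (B,nl_idx)→4042000 …(+2); best=40840 via (A,hash)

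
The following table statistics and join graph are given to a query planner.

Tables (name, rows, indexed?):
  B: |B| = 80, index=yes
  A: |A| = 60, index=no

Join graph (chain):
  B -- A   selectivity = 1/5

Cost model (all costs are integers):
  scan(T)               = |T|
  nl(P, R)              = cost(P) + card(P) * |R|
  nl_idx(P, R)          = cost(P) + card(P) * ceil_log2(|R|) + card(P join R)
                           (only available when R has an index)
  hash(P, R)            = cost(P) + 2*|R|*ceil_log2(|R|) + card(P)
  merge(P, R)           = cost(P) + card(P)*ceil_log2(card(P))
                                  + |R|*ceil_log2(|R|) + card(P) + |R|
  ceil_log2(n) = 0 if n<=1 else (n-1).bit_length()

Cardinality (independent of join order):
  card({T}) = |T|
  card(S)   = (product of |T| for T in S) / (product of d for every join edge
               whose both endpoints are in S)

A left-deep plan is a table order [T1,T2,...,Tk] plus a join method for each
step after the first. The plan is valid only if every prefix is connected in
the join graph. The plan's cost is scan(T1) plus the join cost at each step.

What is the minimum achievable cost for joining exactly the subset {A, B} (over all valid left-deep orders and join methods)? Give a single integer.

Selinger DP over subsets of {A,B}:
  {B}: scan cost=80, card=80
  {A}: scan cost=60, card=60
  {AB}: card=960; try (A,hash)→880, (B,merge)→1120, (A,merge)→1140, (B,hash)→1240, (B,nl_idx)→1440, (B,nl)→4860 …(+1); best=880 via (A,hash)

880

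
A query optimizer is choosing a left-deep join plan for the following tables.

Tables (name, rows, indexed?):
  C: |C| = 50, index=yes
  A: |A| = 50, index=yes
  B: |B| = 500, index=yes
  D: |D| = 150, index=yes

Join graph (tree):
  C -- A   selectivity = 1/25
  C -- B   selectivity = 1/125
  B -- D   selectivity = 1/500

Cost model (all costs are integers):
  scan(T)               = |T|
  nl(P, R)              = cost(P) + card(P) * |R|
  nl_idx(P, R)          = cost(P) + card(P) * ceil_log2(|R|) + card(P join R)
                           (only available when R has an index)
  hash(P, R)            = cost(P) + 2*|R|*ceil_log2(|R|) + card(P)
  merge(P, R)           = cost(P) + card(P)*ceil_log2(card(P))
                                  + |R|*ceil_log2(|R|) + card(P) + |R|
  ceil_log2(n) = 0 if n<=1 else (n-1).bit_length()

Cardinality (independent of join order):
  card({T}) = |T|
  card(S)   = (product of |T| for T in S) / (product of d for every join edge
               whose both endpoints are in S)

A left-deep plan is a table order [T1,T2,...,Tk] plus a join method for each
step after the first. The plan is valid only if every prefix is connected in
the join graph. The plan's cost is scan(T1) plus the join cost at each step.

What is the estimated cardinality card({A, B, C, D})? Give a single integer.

120

Tables in S: A(50), B(500), C(50), D(150)
Edges inside S: C-A(d=25), C-B(d=125), B-D(d=500)
numerator = 50 * 500 * 50 * 150 = 187500000
denominator = 25 * 125 * 500 = 1562500
card(S) = 187500000 / 1562500 = 120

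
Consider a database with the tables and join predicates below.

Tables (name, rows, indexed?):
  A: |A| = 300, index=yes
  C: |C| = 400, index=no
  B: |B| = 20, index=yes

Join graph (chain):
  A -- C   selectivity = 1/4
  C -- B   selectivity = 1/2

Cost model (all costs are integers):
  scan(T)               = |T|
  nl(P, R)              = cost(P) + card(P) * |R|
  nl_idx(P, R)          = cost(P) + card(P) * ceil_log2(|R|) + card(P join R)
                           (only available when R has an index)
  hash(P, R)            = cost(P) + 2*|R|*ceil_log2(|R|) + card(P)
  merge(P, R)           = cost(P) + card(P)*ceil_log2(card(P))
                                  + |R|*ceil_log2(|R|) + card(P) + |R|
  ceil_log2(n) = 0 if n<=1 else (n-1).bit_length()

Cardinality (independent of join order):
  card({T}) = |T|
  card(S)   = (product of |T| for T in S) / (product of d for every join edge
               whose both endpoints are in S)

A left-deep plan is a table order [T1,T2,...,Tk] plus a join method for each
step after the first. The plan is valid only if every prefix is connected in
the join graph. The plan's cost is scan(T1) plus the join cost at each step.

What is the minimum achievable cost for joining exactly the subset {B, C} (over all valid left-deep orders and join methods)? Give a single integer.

1000

Selinger DP over subsets of {B,C}:
  {C}: scan cost=400, card=400
  {B}: scan cost=20, card=20
  {BC}: card=4000; try (B,hash)→1000, (C,merge)→4140, (B,merge)→4520, (B,nl_idx)→6400, (C,hash)→7240, (C,nl)→8020 …(+1); best=1000 via (B,hash)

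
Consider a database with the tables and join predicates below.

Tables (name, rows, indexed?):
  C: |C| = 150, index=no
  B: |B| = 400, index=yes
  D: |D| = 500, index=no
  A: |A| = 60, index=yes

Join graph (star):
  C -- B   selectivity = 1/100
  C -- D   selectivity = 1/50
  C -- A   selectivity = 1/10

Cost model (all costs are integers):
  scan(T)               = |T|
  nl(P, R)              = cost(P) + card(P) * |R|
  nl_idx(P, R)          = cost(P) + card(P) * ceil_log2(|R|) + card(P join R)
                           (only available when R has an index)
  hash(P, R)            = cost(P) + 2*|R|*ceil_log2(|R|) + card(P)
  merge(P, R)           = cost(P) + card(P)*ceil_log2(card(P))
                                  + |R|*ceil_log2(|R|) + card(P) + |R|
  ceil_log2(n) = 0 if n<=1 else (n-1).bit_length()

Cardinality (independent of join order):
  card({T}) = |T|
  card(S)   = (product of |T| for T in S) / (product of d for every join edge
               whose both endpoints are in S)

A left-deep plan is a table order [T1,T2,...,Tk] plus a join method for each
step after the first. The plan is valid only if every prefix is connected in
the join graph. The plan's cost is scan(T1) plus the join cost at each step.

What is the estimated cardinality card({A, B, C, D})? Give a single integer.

Tables in S: A(60), B(400), C(150), D(500)
Edges inside S: C-B(d=100), C-D(d=50), C-A(d=10)
numerator = 60 * 400 * 150 * 500 = 1800000000
denominator = 100 * 50 * 10 = 50000
card(S) = 1800000000 / 50000 = 36000

36000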